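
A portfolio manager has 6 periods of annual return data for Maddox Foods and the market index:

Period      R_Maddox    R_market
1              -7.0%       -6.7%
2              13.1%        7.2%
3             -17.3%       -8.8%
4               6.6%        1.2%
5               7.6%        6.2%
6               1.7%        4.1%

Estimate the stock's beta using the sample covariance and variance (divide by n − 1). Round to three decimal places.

1.540

Mean R_i = (-7.0 + 13.1 − 17.3 + 6.6 + 7.6 + 1.7) / 6 = 0.7833%
Mean R_m = (-6.7 + 7.2 − 8.8 + 1.2 + 6.2 + 4.1) / 6 = 0.5333%
Σ(R_i − R̄_i)(R_m − R̄_m) = 352.9633  ⇒  Cov = 352.9633 / 5 = 70.5927
Σ(R_m − R̄_m)² = 229.1533  ⇒  Var(R_m) = 229.1533 / 5 = 45.8307
β = Cov / Var(R_m) = 70.5927 / 45.8307 = 1.5403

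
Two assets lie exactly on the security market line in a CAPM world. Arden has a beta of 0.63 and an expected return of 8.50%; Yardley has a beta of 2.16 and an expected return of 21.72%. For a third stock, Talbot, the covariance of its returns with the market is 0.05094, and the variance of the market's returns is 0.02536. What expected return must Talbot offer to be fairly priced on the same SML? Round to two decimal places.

MRP = (21.72% − 8.50%) / (2.16 − 0.63) = 8.6405%
R_f = 8.50% − 0.63 × 8.6405% = 3.0565%
β_Talbot = Cov / Var(R_m) = 0.05094 / 0.02536 = 2.0087
E(R_Talbot) = R_f + β × MRP = 3.0565% + 2.0087 × 8.6405% = 20.41%

20.41%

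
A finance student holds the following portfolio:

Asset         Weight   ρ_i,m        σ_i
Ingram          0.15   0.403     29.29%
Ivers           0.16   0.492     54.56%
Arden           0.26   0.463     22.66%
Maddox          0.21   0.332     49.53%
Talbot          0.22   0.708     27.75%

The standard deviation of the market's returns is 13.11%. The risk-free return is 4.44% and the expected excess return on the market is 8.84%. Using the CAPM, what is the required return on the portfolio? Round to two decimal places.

β_Ingram = 0.403 × 29.29% / 13.11% = 0.9004
β_Ivers = 0.492 × 54.56% / 13.11% = 2.0476
β_Arden = 0.463 × 22.66% / 13.11% = 0.8003
β_Maddox = 0.332 × 49.53% / 13.11% = 1.2543
β_Talbot = 0.708 × 27.75% / 13.11% = 1.4986
β_P = Σ w_i β_i = 0.15×0.9004 + 0.16×2.0476 + 0.26×0.8003 + 0.21×1.2543 + 0.22×1.4986 = 1.2638
E(R_P) = R_f + β_P × MRP = 4.44% + 1.2638 × 8.84% = 15.61%

15.61%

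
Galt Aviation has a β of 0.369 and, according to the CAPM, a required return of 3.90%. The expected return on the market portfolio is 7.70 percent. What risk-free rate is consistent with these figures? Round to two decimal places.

1.68%

E(R) = R_f + β(E(R_m) − R_f) = R_f(1 − β) + β·E(R_m)
3.90% = R_f × (1 − 0.369) + 0.369 × 7.70%
3.90% = R_f × 0.631 + 2.84130%
R_f = (3.90% − 2.84130%) / 0.631 = 1.68%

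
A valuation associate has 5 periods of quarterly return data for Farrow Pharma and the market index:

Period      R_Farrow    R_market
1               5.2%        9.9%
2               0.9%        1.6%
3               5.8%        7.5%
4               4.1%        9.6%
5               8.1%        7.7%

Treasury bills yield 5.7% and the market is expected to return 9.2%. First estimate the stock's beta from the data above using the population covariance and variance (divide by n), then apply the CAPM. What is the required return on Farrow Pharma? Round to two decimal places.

7.51%

Mean R_i = (5.2 + 0.9 + 5.8 + 4.1 + 8.1) / 5 = 4.8200%
Mean R_m = (9.9 + 1.6 + 7.5 + 9.6 + 7.7) / 5 = 7.2600%
Σ(R_i − R̄_i)(R_m − R̄_m) = 23.1840  ⇒  Cov = 23.1840 / 5 = 4.6368
Σ(R_m − R̄_m)² = 44.7320  ⇒  Var(R_m) = 44.7320 / 5 = 8.9464
β = Cov / Var(R_m) = 4.6368 / 8.9464 = 0.5183
MRP = 9.2% − 5.7% = 3.50%
E(R) = R_f + β × MRP = 5.7% + 0.5183 × 3.5% = 7.51%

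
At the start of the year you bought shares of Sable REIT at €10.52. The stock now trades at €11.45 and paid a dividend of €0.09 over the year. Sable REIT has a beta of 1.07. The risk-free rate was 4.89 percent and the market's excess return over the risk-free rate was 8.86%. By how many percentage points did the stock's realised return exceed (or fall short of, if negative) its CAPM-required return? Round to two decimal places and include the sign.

-4.67%

Realised HPR = (P1 + D1 − P0) / P0 = (11.45 + 0.09 − 10.52) / 10.52 = 1.02 / 10.52 = 9.6958%
CAPM required = R_f + β·MRP = 4.89% + 1.07 × 8.86% = 14.3702%
α = realised − required = 9.6958% − 14.3702% = -4.67%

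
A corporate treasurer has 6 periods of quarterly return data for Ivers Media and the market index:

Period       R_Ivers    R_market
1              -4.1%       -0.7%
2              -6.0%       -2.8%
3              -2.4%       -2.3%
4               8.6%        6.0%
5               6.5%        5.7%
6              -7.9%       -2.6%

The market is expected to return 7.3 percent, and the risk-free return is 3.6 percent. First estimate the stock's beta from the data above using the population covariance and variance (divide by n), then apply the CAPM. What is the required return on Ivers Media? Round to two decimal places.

9.44%

Mean R_i = (-4.1 − 6.0 − 2.4 + 8.6 + 6.5 − 7.9) / 6 = -0.8833%
Mean R_m = (-0.7 − 2.8 − 2.3 + 6.0 + 5.7 − 2.6) / 6 = 0.5500%
Σ(R_i − R̄_i)(R_m − R̄_m) = 137.2950  ⇒  Cov = 137.2950 / 6 = 22.8825
Σ(R_m − R̄_m)² = 87.0550  ⇒  Var(R_m) = 87.0550 / 6 = 14.5092
β = Cov / Var(R_m) = 22.8825 / 14.5092 = 1.5771
MRP = 7.3% − 3.6% = 3.70%
E(R) = R_f + β × MRP = 3.6% + 1.5771 × 3.7% = 9.44%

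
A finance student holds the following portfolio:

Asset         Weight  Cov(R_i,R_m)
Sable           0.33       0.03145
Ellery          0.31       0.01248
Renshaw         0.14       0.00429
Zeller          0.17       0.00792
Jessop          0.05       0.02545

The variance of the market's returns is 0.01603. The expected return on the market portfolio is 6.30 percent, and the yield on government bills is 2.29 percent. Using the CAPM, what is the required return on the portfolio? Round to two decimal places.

β_Sable = 0.03145 / 0.01603 = 1.9619
β_Ellery = 0.01248 / 0.01603 = 0.7785
β_Renshaw = 0.00429 / 0.01603 = 0.2676
β_Zeller = 0.00792 / 0.01603 = 0.4941
β_Jessop = 0.02545 / 0.01603 = 1.5876
β_P = Σ w_i β_i = 0.33×1.9619 + 0.31×0.7785 + 0.14×0.2676 + 0.17×0.4941 + 0.05×1.5876 = 1.0896
MRP = 6.30% − 2.29% = 4.01%
E(R_P) = R_f + β_P × MRP = 2.29% + 1.0896 × 4.01% = 6.66%

6.66%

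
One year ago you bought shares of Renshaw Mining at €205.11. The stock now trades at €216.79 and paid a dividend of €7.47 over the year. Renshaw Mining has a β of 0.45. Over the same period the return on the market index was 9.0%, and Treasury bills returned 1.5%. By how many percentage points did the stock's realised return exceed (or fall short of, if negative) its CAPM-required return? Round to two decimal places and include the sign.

+4.46%

Realised HPR = (P1 + D1 − P0) / P0 = (216.79 + 7.47 − 205.11) / 205.11 = 19.15 / 205.11 = 9.3365%
MRP = 9.0% − 1.5% = 7.50%
CAPM required = R_f + β·MRP = 1.5% + 0.45 × 7.5% = 4.8750%
α = realised − required = 9.3365% − 4.8750% = +4.46%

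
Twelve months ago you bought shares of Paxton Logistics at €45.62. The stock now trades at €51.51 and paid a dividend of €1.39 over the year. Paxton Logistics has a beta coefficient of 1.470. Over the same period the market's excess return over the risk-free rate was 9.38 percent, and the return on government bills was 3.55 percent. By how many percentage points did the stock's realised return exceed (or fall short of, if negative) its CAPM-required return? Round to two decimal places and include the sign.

Realised HPR = (P1 + D1 − P0) / P0 = (51.51 + 1.39 − 45.62) / 45.62 = 7.28 / 45.62 = 15.9579%
CAPM required = R_f + β·MRP = 3.55% + 1.470 × 9.38% = 17.33860%
α = realised − required = 15.9579% − 17.33860% = -1.38%

-1.38%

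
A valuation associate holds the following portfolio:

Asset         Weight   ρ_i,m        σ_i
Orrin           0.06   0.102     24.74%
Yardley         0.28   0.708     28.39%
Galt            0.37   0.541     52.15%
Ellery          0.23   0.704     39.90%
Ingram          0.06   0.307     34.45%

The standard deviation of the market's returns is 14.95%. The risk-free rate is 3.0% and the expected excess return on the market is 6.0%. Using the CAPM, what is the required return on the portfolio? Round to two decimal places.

β_Orrin = 0.102 × 24.74% / 14.95% = 0.1688
β_Yardley = 0.708 × 28.39% / 14.95% = 1.3445
β_Galt = 0.541 × 52.15% / 14.95% = 1.8872
β_Ellery = 0.704 × 39.90% / 14.95% = 1.8789
β_Ingram = 0.307 × 34.45% / 14.95% = 0.7074
β_P = Σ w_i β_i = 0.06×0.1688 + 0.28×1.3445 + 0.37×1.8872 + 0.23×1.8789 + 0.06×0.7074 = 1.5594
E(R_P) = R_f + β_P × MRP = 3.0% + 1.5594 × 6.0% = 12.36%

12.36%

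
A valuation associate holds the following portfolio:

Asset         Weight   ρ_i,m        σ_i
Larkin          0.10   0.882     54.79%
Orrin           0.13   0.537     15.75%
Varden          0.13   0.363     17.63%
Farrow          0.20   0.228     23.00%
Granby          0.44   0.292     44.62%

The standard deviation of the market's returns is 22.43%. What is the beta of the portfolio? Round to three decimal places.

β_Larkin = 0.882 × 54.79% / 22.43% = 2.1545
β_Orrin = 0.537 × 15.75% / 22.43% = 0.3771
β_Varden = 0.363 × 17.63% / 22.43% = 0.2853
β_Farrow = 0.228 × 23.00% / 22.43% = 0.2338
β_Granby = 0.292 × 44.62% / 22.43% = 0.5809
β_P = Σ w_i β_i = 0.10×2.1545 + 0.13×0.3771 + 0.13×0.2853 + 0.20×0.2338 + 0.44×0.5809 = 0.6039

0.604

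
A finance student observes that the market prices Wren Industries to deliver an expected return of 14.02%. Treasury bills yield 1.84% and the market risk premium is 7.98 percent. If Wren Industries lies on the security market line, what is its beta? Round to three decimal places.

1.526

β = (E(R) − R_f) / MRP = (14.02% − 1.84%) / 7.98% = 12.18% / 7.98% = 1.526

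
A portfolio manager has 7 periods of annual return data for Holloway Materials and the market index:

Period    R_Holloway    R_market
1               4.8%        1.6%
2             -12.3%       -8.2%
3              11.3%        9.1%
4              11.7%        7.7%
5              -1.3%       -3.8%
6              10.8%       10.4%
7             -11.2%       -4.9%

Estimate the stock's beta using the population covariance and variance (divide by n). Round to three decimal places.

1.331

Mean R_i = (4.8 − 12.3 + 11.3 + 11.7 − 1.3 + 10.8 − 11.2) / 7 = 1.9714%
Mean R_m = (1.6 − 8.2 + 9.1 + 7.7 − 3.8 + 10.4 − 4.9) / 7 = 1.7000%
Σ(R_i − R̄_i)(R_m − R̄_m) = 450.1400  ⇒  Cov = 450.1400 / 7 = 64.3057
Σ(R_m − R̄_m)² = 338.2800  ⇒  Var(R_m) = 338.2800 / 7 = 48.3257
β = Cov / Var(R_m) = 64.3057 / 48.3257 = 1.3307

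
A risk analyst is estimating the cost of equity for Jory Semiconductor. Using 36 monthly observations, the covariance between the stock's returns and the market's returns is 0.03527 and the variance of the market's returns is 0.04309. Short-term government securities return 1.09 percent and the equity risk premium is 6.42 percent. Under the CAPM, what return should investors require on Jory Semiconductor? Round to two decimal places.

6.34%

β = Cov(R_i, R_m) / Var(R_m) = 0.03527 / 0.04309 = 0.8185
E(R) = R_f + β × MRP = 1.09% + 0.8185 × 6.42% = 6.34%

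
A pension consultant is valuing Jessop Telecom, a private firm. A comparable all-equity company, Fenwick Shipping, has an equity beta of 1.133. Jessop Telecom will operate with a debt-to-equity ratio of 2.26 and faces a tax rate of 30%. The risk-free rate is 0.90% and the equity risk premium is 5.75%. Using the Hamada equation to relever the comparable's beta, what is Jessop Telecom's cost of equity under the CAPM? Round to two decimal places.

17.72%

β_L = β_U × [1 + (1 − t)(D/E)] = 1.133 × [1 + (1 − 0.30) × 2.26]
    = 1.133 × [1 + 0.70 × 2.26] = 1.133 × 2.5820 = 2.9254
E(R) = R_f + β_L × MRP = 0.90% + 2.9254 × 5.75% = 17.72%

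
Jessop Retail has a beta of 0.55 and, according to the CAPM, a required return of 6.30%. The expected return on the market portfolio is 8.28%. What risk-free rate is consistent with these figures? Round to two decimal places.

3.88%

E(R) = R_f + β(E(R_m) − R_f) = R_f(1 − β) + β·E(R_m)
6.30% = R_f × (1 − 0.55) + 0.55 × 8.28%
6.30% = R_f × 0.45 + 4.5540%
R_f = (6.30% − 4.5540%) / 0.45 = 3.88%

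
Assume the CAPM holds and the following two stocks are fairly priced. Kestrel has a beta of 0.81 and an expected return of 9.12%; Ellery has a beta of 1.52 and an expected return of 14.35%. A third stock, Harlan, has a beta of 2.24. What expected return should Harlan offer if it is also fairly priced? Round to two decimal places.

19.65%

MRP (SML slope) = (14.35% − 9.12%) / (1.52 − 0.81) = 5.23% / 0.71 = 7.3662%
R_f (intercept) = 9.12% − 0.81 × 7.3662% = 3.1534%
E(R_Harlan) = R_f + β × MRP = 3.1534% + 2.24 × 7.3662% = 19.65%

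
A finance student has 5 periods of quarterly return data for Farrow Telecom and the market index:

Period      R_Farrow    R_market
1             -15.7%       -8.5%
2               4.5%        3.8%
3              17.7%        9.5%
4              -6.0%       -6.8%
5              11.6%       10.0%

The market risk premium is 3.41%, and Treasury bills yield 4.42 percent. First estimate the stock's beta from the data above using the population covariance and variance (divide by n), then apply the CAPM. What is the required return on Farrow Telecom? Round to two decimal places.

Mean R_i = (-15.7 + 4.5 + 17.7 − 6.0 + 11.6) / 5 = 2.4200%
Mean R_m = (-8.5 + 3.8 + 9.5 − 6.8 + 10.0) / 5 = 1.6000%
Σ(R_i − R̄_i)(R_m − R̄_m) = 456.1400  ⇒  Cov = 456.1400 / 5 = 91.2280
Σ(R_m − R̄_m)² = 310.3800  ⇒  Var(R_m) = 310.3800 / 5 = 62.0760
β = Cov / Var(R_m) = 91.2280 / 62.0760 = 1.4696
E(R) = R_f + β × MRP = 4.42% + 1.4696 × 3.41% = 9.43%

9.43%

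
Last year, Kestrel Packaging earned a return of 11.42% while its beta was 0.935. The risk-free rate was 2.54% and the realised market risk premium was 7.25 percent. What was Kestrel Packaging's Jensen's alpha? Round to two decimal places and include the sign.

CAPM benchmark = R_f + β(R_m − R_f) = 2.54% + 0.935 × 7.25% = 9.31875%
α = actual − benchmark = 11.42% − 9.31875% = +2.10%

+2.10%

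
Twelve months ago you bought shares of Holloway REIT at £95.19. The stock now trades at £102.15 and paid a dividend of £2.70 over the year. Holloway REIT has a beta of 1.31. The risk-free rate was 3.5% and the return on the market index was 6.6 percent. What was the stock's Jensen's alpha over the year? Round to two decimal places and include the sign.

Realised HPR = (P1 + D1 − P0) / P0 = (102.15 + 2.70 − 95.19) / 95.19 = 9.66 / 95.19 = 10.1481%
MRP = 6.6% − 3.5% = 3.10%
CAPM required = R_f + β·MRP = 3.5% + 1.31 × 3.1% = 7.5610%
α = realised − required = 10.1481% − 7.5610% = +2.59%

+2.59%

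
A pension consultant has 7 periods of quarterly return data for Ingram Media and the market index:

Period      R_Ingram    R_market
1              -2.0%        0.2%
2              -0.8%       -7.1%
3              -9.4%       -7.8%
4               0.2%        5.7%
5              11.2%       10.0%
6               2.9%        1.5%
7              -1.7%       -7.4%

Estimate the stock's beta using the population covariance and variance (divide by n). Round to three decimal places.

0.703

Mean R_i = (-2.0 − 0.8 − 9.4 + 0.2 + 11.2 + 2.9 − 1.7) / 7 = 0.0571%
Mean R_m = (0.2 − 7.1 − 7.8 + 5.7 + 10.0 + 1.5 − 7.4) / 7 = -0.7000%
Σ(R_i − R̄_i)(R_m − R̄_m) = 208.9500  ⇒  Cov = 208.9500 / 7 = 29.8500
Σ(R_m − R̄_m)² = 297.3600  ⇒  Var(R_m) = 297.3600 / 7 = 42.4800
β = Cov / Var(R_m) = 29.8500 / 42.4800 = 0.7027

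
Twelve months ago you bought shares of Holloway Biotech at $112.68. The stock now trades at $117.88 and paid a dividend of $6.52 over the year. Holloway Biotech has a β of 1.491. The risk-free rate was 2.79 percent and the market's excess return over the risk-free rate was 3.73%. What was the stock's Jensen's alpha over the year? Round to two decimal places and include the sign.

Realised HPR = (P1 + D1 − P0) / P0 = (117.88 + 6.52 − 112.68) / 112.68 = 11.72 / 112.68 = 10.4011%
CAPM required = R_f + β·MRP = 2.79% + 1.491 × 3.73% = 8.35143%
α = realised − required = 10.4011% − 8.35143% = +2.05%

+2.05%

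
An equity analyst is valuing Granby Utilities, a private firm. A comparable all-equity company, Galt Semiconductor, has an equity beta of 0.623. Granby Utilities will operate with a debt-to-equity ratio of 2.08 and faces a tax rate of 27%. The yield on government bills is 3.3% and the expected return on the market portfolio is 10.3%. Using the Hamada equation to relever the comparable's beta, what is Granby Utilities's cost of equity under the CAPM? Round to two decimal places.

14.28%

β_L = β_U × [1 + (1 − t)(D/E)] = 0.623 × [1 + (1 − 0.27) × 2.08]
    = 0.623 × [1 + 0.73 × 2.08] = 0.623 × 2.5184 = 1.5690
MRP = 10.3% − 3.3% = 7.00%
E(R) = R_f + β_L × MRP = 3.3% + 1.5690 × 7.0% = 14.28%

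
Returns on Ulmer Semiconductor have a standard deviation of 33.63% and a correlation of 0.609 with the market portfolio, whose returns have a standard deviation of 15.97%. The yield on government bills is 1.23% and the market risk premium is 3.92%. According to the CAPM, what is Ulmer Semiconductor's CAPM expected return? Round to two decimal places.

β = ρ × σ_i / σ_m = 0.609 × 33.63% / 15.97% = 1.2824
E(R) = 1.23% + 1.2824 × 3.92% = 6.26%

6.26%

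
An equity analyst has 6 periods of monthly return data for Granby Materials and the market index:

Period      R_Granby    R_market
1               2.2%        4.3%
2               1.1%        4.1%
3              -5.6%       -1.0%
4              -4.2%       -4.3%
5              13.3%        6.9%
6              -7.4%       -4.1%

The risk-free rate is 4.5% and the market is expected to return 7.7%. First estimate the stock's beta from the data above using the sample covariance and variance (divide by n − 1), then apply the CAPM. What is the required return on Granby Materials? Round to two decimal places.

9.02%

Mean R_i = (2.2 + 1.1 − 5.6 − 4.2 + 13.3 − 7.4) / 6 = -0.1000%
Mean R_m = (4.3 + 4.1 − 1.0 − 4.3 + 6.9 − 4.1) / 6 = 0.9833%
Σ(R_i − R̄_i)(R_m − R̄_m) = 160.3300  ⇒  Cov = 160.3300 / 5 = 32.0660
Σ(R_m − R̄_m)² = 113.4083  ⇒  Var(R_m) = 113.4083 / 5 = 22.6817
β = Cov / Var(R_m) = 32.0660 / 22.6817 = 1.4137
MRP = 7.7% − 4.5% = 3.20%
E(R) = R_f + β × MRP = 4.5% + 1.4137 × 3.2% = 9.02%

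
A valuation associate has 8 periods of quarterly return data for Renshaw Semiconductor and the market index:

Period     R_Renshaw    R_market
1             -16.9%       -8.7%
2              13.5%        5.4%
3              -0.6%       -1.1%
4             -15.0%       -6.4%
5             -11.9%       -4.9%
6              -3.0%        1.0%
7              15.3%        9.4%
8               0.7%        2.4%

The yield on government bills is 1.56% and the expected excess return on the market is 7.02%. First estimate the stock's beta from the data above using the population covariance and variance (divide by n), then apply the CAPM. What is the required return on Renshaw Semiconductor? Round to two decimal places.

Mean R_i = (-16.9 + 13.5 − 0.6 − 15.0 − 11.9 − 3.0 + 15.3 + 0.7) / 8 = -2.2375%
Mean R_m = (-8.7 + 5.4 − 1.1 − 6.4 − 4.9 + 1.0 + 9.4 + 2.4) / 8 = -0.3625%
Σ(R_i − R̄_i)(R_m − R̄_m) = 510.9113  ⇒  Cov = 510.9113 / 8 = 63.8639
Σ(R_m − R̄_m)² = 265.0988  ⇒  Var(R_m) = 265.0988 / 8 = 33.1374
β = Cov / Var(R_m) = 63.8639 / 33.1374 = 1.9272
E(R) = R_f + β × MRP = 1.56% + 1.9272 × 7.02% = 15.09%

15.09%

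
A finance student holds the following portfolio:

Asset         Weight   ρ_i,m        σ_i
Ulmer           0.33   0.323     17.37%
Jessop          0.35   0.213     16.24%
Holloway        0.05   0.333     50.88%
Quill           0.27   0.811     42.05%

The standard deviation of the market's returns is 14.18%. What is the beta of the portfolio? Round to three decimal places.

β_Ulmer = 0.323 × 17.37% / 14.18% = 0.3957
β_Jessop = 0.213 × 16.24% / 14.18% = 0.2439
β_Holloway = 0.333 × 50.88% / 14.18% = 1.1949
β_Quill = 0.811 × 42.05% / 14.18% = 2.4050
β_P = Σ w_i β_i = 0.33×0.3957 + 0.35×0.2439 + 0.05×1.1949 + 0.27×2.4050 = 0.9250

0.925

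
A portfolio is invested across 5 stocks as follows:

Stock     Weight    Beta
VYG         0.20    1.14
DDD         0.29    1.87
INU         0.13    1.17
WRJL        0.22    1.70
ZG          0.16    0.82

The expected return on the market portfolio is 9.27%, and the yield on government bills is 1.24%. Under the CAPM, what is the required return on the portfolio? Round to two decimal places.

β_P = Σ w_i β_i = 0.20×1.14 + 0.29×1.87 + 0.13×1.17 + 0.22×1.70 + 0.16×0.82 = 1.4276
MRP = 9.27% − 1.24% = 8.03%
E(R_P) = R_f + β_P × MRP = 1.24% + 1.4276 × 8.03% = 12.70%

12.70%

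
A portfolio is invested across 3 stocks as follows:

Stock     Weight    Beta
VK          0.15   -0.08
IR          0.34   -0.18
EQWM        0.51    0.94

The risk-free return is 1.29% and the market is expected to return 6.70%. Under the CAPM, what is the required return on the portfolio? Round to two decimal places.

β_P = Σ w_i β_i = 0.15×-0.08 + 0.34×-0.18 + 0.51×0.94 = 0.4062
MRP = 6.70% − 1.29% = 5.41%
E(R_P) = R_f + β_P × MRP = 1.29% + 0.4062 × 5.41% = 3.49%

3.49%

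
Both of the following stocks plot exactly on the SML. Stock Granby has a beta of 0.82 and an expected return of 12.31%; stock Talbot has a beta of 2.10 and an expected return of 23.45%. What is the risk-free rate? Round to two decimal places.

Both satisfy E(R) = R_f + β·MRP, so the slope of the SML is
MRP = (23.45% − 12.31%) / (2.10 − 0.82) = 11.14% / 1.28 = 8.7031%
R_f = E(R_Granby) − β_Granby·MRP = 12.31% − 0.82 × 8.7031% = 5.1735%

5.17%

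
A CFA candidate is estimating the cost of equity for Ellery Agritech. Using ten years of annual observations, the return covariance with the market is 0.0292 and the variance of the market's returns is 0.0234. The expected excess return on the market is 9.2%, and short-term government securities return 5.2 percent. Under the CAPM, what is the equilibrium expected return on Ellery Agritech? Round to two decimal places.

16.68%

β = Cov(R_i, R_m) / Var(R_m) = 0.0292 / 0.0234 = 1.2479
E(R) = R_f + β × MRP = 5.2% + 1.2479 × 9.2% = 16.68%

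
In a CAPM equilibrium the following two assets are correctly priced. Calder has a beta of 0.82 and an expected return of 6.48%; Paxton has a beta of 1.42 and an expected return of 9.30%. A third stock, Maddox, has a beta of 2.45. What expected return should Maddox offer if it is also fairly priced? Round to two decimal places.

14.14%

MRP (SML slope) = (9.30% − 6.48%) / (1.42 − 0.82) = 2.82% / 0.60 = 4.7000%
R_f (intercept) = 6.48% − 0.82 × 4.7000% = 2.6260%
E(R_Maddox) = R_f + β × MRP = 2.6260% + 2.45 × 4.7000% = 14.14%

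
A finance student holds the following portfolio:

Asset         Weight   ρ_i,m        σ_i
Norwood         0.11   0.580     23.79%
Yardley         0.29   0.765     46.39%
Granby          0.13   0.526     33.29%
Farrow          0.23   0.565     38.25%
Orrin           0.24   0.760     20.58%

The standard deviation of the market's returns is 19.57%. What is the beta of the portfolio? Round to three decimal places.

1.166

β_Norwood = 0.580 × 23.79% / 19.57% = 0.7051
β_Yardley = 0.765 × 46.39% / 19.57% = 1.8134
β_Granby = 0.526 × 33.29% / 19.57% = 0.8948
β_Farrow = 0.565 × 38.25% / 19.57% = 1.1043
β_Orrin = 0.760 × 20.58% / 19.57% = 0.7992
β_P = Σ w_i β_i = 0.11×0.7051 + 0.29×1.8134 + 0.13×0.8948 + 0.23×1.1043 + 0.24×0.7992 = 1.1656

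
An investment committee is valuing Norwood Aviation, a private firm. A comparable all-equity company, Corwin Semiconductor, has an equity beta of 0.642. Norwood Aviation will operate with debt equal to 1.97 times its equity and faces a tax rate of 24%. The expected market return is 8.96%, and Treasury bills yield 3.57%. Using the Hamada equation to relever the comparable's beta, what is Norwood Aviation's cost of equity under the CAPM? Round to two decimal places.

β_L = β_U × [1 + (1 − t)(D/E)] = 0.642 × [1 + (1 − 0.24) × 1.97]
    = 0.642 × [1 + 0.76 × 1.97] = 0.642 × 2.4972 = 1.6032
MRP = 8.96% − 3.57% = 5.39%
E(R) = R_f + β_L × MRP = 3.57% + 1.6032 × 5.39% = 12.21%

12.21%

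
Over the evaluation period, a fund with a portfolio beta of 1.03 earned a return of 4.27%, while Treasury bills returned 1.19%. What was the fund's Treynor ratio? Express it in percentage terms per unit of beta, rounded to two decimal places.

Treynor = (R_P − R_f) / β_P = (4.27% − 1.19%) / 1.0300 = 3.08% / 1.0300 = 2.99%

2.99%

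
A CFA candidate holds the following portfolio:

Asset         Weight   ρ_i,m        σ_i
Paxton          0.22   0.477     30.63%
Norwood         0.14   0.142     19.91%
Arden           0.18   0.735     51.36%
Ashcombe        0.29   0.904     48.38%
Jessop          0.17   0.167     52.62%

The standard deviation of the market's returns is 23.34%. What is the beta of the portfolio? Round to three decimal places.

1.053

β_Paxton = 0.477 × 30.63% / 23.34% = 0.6260
β_Norwood = 0.142 × 19.91% / 23.34% = 0.1211
β_Arden = 0.735 × 51.36% / 23.34% = 1.6174
β_Ashcombe = 0.904 × 48.38% / 23.34% = 1.8738
β_Jessop = 0.167 × 52.62% / 23.34% = 0.3765
β_P = Σ w_i β_i = 0.22×0.6260 + 0.14×0.1211 + 0.18×1.6174 + 0.29×1.8738 + 0.17×0.3765 = 1.0532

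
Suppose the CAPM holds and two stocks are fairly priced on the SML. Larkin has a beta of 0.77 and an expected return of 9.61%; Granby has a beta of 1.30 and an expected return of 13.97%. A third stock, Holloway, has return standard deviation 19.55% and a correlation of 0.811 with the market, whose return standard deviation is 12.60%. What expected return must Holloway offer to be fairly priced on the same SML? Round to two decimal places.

MRP = (13.97% − 9.61%) / (1.30 − 0.77) = 8.2264%
R_f = 9.61% − 0.77 × 8.2264% = 3.2757%
β_Holloway = ρ·σ_i/σ_m = 0.811 × 19.55 / 12.60 = 1.2583
E(R_Holloway) = R_f + β × MRP = 3.2757% + 1.2583 × 8.2264% = 13.63%

13.63%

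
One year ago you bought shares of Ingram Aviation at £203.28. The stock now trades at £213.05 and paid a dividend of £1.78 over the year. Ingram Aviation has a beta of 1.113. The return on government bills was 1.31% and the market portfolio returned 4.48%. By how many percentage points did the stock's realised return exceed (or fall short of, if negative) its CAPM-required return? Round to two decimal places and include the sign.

+0.84%

Realised HPR = (P1 + D1 − P0) / P0 = (213.05 + 1.78 − 203.28) / 203.28 = 11.55 / 203.28 = 5.6818%
MRP = 4.48% − 1.31% = 3.17%
CAPM required = R_f + β·MRP = 1.31% + 1.113 × 3.17% = 4.83821%
α = realised − required = 5.6818% − 4.83821% = +0.84%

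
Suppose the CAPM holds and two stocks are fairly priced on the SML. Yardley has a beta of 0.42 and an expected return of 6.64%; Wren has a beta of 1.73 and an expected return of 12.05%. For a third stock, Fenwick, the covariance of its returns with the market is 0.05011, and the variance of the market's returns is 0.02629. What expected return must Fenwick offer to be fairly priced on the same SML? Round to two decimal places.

MRP = (12.05% − 6.64%) / (1.73 − 0.42) = 4.1298%
R_f = 6.64% − 0.42 × 4.1298% = 4.9055%
β_Fenwick = Cov / Var(R_m) = 0.05011 / 0.02629 = 1.9060
E(R_Fenwick) = R_f + β × MRP = 4.9055% + 1.9060 × 4.1298% = 12.78%

12.78%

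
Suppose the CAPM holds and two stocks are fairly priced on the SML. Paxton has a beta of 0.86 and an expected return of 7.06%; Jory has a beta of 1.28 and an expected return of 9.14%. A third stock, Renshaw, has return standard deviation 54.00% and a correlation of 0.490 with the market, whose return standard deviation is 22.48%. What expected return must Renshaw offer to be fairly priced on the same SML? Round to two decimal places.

MRP = (9.14% − 7.06%) / (1.28 − 0.86) = 4.9524%
R_f = 7.06% − 0.86 × 4.9524% = 2.8009%
β_Renshaw = ρ·σ_i/σ_m = 0.490 × 54.00 / 22.48 = 1.1770
E(R_Renshaw) = R_f + β × MRP = 2.8009% + 1.1770 × 4.9524% = 8.63%

8.63%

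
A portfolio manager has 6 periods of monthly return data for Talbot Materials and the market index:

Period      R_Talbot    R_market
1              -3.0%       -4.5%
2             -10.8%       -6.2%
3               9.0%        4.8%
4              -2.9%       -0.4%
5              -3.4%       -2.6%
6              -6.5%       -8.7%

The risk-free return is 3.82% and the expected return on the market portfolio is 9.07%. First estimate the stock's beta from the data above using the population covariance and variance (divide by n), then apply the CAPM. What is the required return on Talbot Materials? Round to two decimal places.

Mean R_i = (-3.0 − 10.8 + 9.0 − 2.9 − 3.4 − 6.5) / 6 = -2.9333%
Mean R_m = (-4.5 − 6.2 + 4.8 − 0.4 − 2.6 − 8.7) / 6 = -2.9333%
Σ(R_i − R̄_i)(R_m − R̄_m) = 138.5833  ⇒  Cov = 138.5833 / 6 = 23.0972
Σ(R_m − R̄_m)² = 112.7133  ⇒  Var(R_m) = 112.7133 / 6 = 18.7856
β = Cov / Var(R_m) = 23.0972 / 18.7856 = 1.2295
MRP = 9.07% − 3.82% = 5.25%
E(R) = R_f + β × MRP = 3.82% + 1.2295 × 5.25% = 10.27%

10.27%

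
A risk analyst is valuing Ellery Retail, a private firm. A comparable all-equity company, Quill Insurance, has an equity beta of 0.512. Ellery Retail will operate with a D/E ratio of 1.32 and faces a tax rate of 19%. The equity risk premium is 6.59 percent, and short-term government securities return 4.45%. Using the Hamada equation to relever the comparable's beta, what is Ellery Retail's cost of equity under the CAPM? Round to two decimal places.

11.43%

β_L = β_U × [1 + (1 − t)(D/E)] = 0.512 × [1 + (1 − 0.19) × 1.32]
    = 0.512 × [1 + 0.81 × 1.32] = 0.512 × 2.0692 = 1.0594
E(R) = R_f + β_L × MRP = 4.45% + 1.0594 × 6.59% = 11.43%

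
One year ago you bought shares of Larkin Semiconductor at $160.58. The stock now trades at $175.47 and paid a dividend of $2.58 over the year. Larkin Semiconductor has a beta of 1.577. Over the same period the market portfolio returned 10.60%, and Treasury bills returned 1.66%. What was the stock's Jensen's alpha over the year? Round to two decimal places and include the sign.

-4.88%

Realised HPR = (P1 + D1 − P0) / P0 = (175.47 + 2.58 − 160.58) / 160.58 = 17.47 / 160.58 = 10.8793%
MRP = 10.60% − 1.66% = 8.94%
CAPM required = R_f + β·MRP = 1.66% + 1.577 × 8.94% = 15.75838%
α = realised − required = 10.8793% − 15.75838% = -4.88%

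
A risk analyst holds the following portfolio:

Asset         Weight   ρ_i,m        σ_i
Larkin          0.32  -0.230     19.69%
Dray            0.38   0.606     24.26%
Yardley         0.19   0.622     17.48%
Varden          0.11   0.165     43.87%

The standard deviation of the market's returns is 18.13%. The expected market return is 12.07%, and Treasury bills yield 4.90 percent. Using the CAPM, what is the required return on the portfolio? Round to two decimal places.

7.67%

β_Larkin = -0.230 × 19.69% / 18.13% = -0.2498
β_Dray = 0.606 × 24.26% / 18.13% = 0.8109
β_Yardley = 0.622 × 17.48% / 18.13% = 0.5997
β_Varden = 0.165 × 43.87% / 18.13% = 0.3993
β_P = Σ w_i β_i = 0.32×-0.2498 + 0.38×0.8109 + 0.19×0.5997 + 0.11×0.3993 = 0.3861
MRP = 12.07% − 4.90% = 7.17%
E(R_P) = R_f + β_P × MRP = 4.90% + 0.3861 × 7.17% = 7.67%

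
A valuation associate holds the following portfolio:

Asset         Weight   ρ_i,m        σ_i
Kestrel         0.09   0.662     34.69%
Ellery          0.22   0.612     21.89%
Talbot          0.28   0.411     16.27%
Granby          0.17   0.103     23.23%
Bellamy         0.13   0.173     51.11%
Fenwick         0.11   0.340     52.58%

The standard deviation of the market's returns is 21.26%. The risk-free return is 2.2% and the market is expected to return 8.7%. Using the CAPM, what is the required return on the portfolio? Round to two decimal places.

β_Kestrel = 0.662 × 34.69% / 21.26% = 1.0802
β_Ellery = 0.612 × 21.89% / 21.26% = 0.6301
β_Talbot = 0.411 × 16.27% / 21.26% = 0.3145
β_Granby = 0.103 × 23.23% / 21.26% = 0.1125
β_Bellamy = 0.173 × 51.11% / 21.26% = 0.4159
β_Fenwick = 0.340 × 52.58% / 21.26% = 0.8409
β_P = Σ w_i β_i = 0.09×1.0802 + 0.22×0.6301 + 0.28×0.3145 + 0.17×0.1125 + 0.13×0.4159 + 0.11×0.8409 = 0.4896
MRP = 8.7% − 2.2% = 6.50%
E(R_P) = R_f + β_P × MRP = 2.2% + 0.4896 × 6.5% = 5.38%

5.38%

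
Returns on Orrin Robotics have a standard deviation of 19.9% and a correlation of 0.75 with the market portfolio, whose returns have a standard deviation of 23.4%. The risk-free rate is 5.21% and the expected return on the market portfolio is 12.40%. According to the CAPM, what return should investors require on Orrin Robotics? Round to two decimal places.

β = ρ × σ_i / σ_m = 0.75 × 19.9% / 23.4% = 0.6378
MRP = 12.40% − 5.21% = 7.19%
E(R) = 5.21% + 0.6378 × 7.19% = 9.80%

9.80%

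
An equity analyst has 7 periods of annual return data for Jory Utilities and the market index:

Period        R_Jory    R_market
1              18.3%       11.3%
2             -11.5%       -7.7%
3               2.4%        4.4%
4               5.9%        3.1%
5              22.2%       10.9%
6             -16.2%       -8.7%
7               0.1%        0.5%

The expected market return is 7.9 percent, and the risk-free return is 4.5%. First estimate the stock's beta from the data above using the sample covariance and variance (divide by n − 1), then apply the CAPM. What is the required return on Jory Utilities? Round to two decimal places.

10.40%

Mean R_i = (18.3 − 11.5 + 2.4 + 5.9 + 22.2 − 16.2 + 0.1) / 7 = 3.0286%
Mean R_m = (11.3 − 7.7 + 4.4 + 3.1 + 10.9 − 8.7 + 0.5) / 7 = 1.9714%
Σ(R_i − R̄_i)(R_m − R̄_m) = 665.3657  ⇒  Cov = 665.3657 / 6 = 110.8943
Σ(R_m − R̄_m)² = 383.4943  ⇒  Var(R_m) = 383.4943 / 6 = 63.9157
β = Cov / Var(R_m) = 110.8943 / 63.9157 = 1.7350
MRP = 7.9% − 4.5% = 3.40%
E(R) = R_f + β × MRP = 4.5% + 1.7350 × 3.4% = 10.40%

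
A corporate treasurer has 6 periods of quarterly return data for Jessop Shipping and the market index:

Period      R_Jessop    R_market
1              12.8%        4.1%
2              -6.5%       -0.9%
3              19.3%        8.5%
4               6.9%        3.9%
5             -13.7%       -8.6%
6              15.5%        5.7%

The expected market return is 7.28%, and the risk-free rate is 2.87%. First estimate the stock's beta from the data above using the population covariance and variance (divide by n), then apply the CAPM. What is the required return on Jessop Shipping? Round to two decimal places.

12.01%

Mean R_i = (12.8 − 6.5 + 19.3 + 6.9 − 13.7 + 15.5) / 6 = 5.7167%
Mean R_m = (4.1 − 0.9 + 8.5 + 3.9 − 8.6 + 5.7) / 6 = 2.1167%
Σ(R_i − R̄_i)(R_m − R̄_m) = 382.8583  ⇒  Cov = 382.8583 / 6 = 63.8097
Σ(R_m − R̄_m)² = 184.6483  ⇒  Var(R_m) = 184.6483 / 6 = 30.7747
β = Cov / Var(R_m) = 63.8097 / 30.7747 = 2.0734
MRP = 7.28% − 2.87% = 4.41%
E(R) = R_f + β × MRP = 2.87% + 2.0734 × 4.41% = 12.01%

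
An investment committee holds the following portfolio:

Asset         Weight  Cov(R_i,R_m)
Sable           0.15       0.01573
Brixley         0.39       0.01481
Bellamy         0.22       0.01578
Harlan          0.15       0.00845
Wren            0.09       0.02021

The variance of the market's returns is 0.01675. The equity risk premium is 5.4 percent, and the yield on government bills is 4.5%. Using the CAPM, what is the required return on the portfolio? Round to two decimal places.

9.24%

β_Sable = 0.01573 / 0.01675 = 0.9391
β_Brixley = 0.01481 / 0.01675 = 0.8842
β_Bellamy = 0.01578 / 0.01675 = 0.9421
β_Harlan = 0.00845 / 0.01675 = 0.5045
β_Wren = 0.02021 / 0.01675 = 1.2066
β_P = Σ w_i β_i = 0.15×0.9391 + 0.39×0.8842 + 0.22×0.9421 + 0.15×0.5045 + 0.09×1.2066 = 0.8772
E(R_P) = R_f + β_P × MRP = 4.5% + 0.8772 × 5.4% = 9.24%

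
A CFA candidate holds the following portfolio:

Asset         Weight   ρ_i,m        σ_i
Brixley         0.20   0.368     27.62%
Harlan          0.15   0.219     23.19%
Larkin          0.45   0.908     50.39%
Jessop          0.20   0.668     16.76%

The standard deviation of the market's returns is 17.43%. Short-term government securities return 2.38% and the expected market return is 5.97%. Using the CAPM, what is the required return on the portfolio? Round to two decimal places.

β_Brixley = 0.368 × 27.62% / 17.43% = 0.5831
β_Harlan = 0.219 × 23.19% / 17.43% = 0.2914
β_Larkin = 0.908 × 50.39% / 17.43% = 2.6250
β_Jessop = 0.668 × 16.76% / 17.43% = 0.6423
β_P = Σ w_i β_i = 0.20×0.5831 + 0.15×0.2914 + 0.45×2.6250 + 0.20×0.6423 = 1.4700
MRP = 5.97% − 2.38% = 3.59%
E(R_P) = R_f + β_P × MRP = 2.38% + 1.4700 × 3.59% = 7.66%

7.66%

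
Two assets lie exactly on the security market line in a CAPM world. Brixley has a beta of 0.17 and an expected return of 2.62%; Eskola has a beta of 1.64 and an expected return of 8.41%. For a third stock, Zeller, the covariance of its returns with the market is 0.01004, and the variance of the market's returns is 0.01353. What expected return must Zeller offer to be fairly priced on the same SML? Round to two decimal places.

4.87%

MRP = (8.41% − 2.62%) / (1.64 − 0.17) = 3.9388%
R_f = 2.62% − 0.17 × 3.9388% = 1.9504%
β_Zeller = Cov / Var(R_m) = 0.01004 / 0.01353 = 0.7421
E(R_Zeller) = R_f + β × MRP = 1.9504% + 0.7421 × 3.9388% = 4.87%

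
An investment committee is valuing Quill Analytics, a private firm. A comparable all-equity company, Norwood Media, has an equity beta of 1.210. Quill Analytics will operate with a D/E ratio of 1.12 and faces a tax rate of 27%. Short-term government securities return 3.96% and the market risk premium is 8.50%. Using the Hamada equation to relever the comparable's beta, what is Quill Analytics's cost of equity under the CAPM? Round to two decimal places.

22.65%

β_L = β_U × [1 + (1 − t)(D/E)] = 1.210 × [1 + (1 − 0.27) × 1.12]
    = 1.210 × [1 + 0.73 × 1.12] = 1.210 × 1.8176 = 2.1993
E(R) = R_f + β_L × MRP = 3.96% + 2.1993 × 8.50% = 22.65%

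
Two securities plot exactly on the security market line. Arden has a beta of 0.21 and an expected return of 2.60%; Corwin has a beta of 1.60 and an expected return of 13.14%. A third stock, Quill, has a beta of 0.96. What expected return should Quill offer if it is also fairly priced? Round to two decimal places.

MRP (SML slope) = (13.14% − 2.60%) / (1.60 − 0.21) = 10.54% / 1.39 = 7.5827%
R_f (intercept) = 2.60% − 0.21 × 7.5827% = 1.0076%
E(R_Quill) = R_f + β × MRP = 1.0076% + 0.96 × 7.5827% = 8.29%

8.29%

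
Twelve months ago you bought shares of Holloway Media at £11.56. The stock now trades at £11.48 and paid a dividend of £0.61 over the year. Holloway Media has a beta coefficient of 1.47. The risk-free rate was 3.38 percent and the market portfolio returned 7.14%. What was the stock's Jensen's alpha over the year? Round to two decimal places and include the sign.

Realised HPR = (P1 + D1 − P0) / P0 = (11.48 + 0.61 − 11.56) / 11.56 = 0.53 / 11.56 = 4.5848%
MRP = 7.14% − 3.38% = 3.76%
CAPM required = R_f + β·MRP = 3.38% + 1.47 × 3.76% = 8.9072%
α = realised − required = 4.5848% − 8.9072% = -4.32%

-4.32%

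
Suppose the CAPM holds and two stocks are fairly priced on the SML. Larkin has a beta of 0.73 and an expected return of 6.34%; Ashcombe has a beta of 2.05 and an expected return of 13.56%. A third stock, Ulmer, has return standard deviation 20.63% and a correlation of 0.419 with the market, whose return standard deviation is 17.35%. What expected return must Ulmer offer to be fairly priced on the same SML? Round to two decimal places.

MRP = (13.56% − 6.34%) / (2.05 − 0.73) = 5.4697%
R_f = 6.34% − 0.73 × 5.4697% = 2.3471%
β_Ulmer = ρ·σ_i/σ_m = 0.419 × 20.63 / 17.35 = 0.4982
E(R_Ulmer) = R_f + β × MRP = 2.3471% + 0.4982 × 5.4697% = 5.07%

5.07%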